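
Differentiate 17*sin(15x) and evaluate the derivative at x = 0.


Apply the chain rule to differentiate 17*sin(15x):
d/dx [17*sin(15x)]
= 17 * cos(15x) * d/dx(15x)
= 17 * 15 * cos(15x)
= 255 * cos(15x)
Evaluate at x = 0:
= 255 * cos(0)
= 255 * 1
= 255

255


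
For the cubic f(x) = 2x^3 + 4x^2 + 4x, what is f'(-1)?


Differentiate f(x) = 2x^3 + 4x^2 + 4x term by term:
f'(x) = 6x^2 + 8x + 4
Substitute x = -1:
f'(-1) = 6 * (-1)^2 + 8 * (-1) + 4
= 6 - 8 + 4
= 2

2


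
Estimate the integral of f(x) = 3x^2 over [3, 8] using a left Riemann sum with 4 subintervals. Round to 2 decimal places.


Left Riemann sum uses left endpoints of each subinterval.
Interval: [3, 8], n = 4
dx = (8 - 3) / 4 = 5/4
Left endpoints: [3, 17/4, 11/2, 27/4]
f values: [27, 867/16, 363/4, 2187/16]
Sum = dx * (sum of f values)
= 5/4 * 2469/8
= 12345/32 ≈ 385.78

385.78


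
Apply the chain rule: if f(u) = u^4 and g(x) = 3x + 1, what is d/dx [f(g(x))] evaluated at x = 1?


Using the chain rule: (f(g(x)))' = f'(g(x)) * g'(x)
First, find g(1):
g(1) = 3 * 1 + 1 = 4
Next, f'(u) = 4u^3
And g'(x) = 3
So f'(g(1)) * g'(1)
= 4 * 4^3 * 3
= 4 * 64 * 3
= 768

768


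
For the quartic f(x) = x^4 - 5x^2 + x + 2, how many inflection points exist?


Inflection points occur where f''(x) = 0 and concavity changes.
f(x) = x^4 - 5x^2 + x + 2
f'(x) = 4x^3 - 10x + 1
f''(x) = 12x^2 - 10
This is a quadratic in x. Use the discriminant to count real roots.
Discriminant = (0)^2 - 4 * 12 * (-10)
= 0 - (-480)
= 480
Since discriminant > 0, f''(x) = 0 has 2 distinct real solutions.
A quadratic with two distinct real roots changes sign at each root, so concavity changes at both.
Number of inflection points: 2

2


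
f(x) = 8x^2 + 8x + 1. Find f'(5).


Differentiate term by term using power and sum rules:
f(x) = 8x^2 + 8x + 1
f'(x) = 16x + 8
Substitute x = 5:
f'(5) = 16 * 5 + 8
= 80 + 8
= 88

88


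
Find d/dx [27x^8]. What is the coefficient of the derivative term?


We apply the power rule: d/dx [ax^n] = a*n * x^(n-1)
d/dx [27x^8]
= 27 * 8 * x^(8-1)
= 216x^7
The coefficient is 216

216


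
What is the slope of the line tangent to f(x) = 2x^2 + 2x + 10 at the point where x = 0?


The slope of the tangent line equals f'(x) at the point.
f(x) = 2x^2 + 2x + 10
f'(x) = 4x + 2
At x = 0:
f'(0) = 4 * 0 + 2
= 0 + 2
= 2

2


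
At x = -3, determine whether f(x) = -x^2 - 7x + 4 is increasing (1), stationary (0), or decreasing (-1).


Compute f'(x) to determine behavior:
f'(x) = -2x - 7
f'(-3) = -2 * (-3) - 7
= 6 - 7
= -1
Since f'(-3) < 0, the function is decreasing (-1)

-1


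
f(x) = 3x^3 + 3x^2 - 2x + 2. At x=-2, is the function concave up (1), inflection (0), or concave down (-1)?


Concavity is determined by the sign of f''(x).
f(x) = 3x^3 + 3x^2 - 2x + 2
f'(x) = 9x^2 + 6x - 2
f''(x) = 18x + 6
f''(-2) = 18 * (-2) + 6
= -36 + 6
= -30
Since f''(-2) < 0, the function is concave down (-1)

-1


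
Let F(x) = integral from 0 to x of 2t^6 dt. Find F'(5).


By the Fundamental Theorem of Calculus (Part 1):
If F(x) = integral from 0 to x of f(t) dt, then F'(x) = f(x)
Here f(t) = 2t^6
So F'(x) = 2x^6
Evaluate at x = 5:
F'(5) = 2 * 5^6
= 2 * 15625
= 31250

31250


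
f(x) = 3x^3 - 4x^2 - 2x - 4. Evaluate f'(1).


Differentiate f(x) = 3x^3 - 4x^2 - 2x - 4 term by term:
f'(x) = 9x^2 - 8x - 2
Substitute x = 1:
f'(1) = 9 * 1^2 - 8 * 1 - 2
= 9 - 8 - 2
= -1

-1


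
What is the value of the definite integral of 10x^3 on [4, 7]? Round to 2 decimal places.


Find the antiderivative of 10x^3:
F(x) = 10/4 * x^4
Apply the Fundamental Theorem of Calculus:
F(7) - F(4)
= 10/4 * 7^4 - 10/4 * 4^4
= 10/4 * (2401 - 256)
= 10/4 * 2145
= 10725/2 = 5362.50

5362.50


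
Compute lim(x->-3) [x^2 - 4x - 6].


Since polynomials are continuous, we use direct substitution.
lim(x->-3) of x^2 - 4x - 6
= 1 * (-3)^2 - 4 * (-3) - 6
= 9 + 12 - 6
= 15

15


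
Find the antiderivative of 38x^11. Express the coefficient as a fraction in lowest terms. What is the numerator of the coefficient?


Apply the power rule for integration:
integral of ax^n dx = a/(n+1) * x^(n+1) + C
integral of 38x^11 dx
= 38/12 * x^12 + C
= 19/6 * x^12 + C
The coefficient in lowest terms is 19/6, and its numerator is 19

19


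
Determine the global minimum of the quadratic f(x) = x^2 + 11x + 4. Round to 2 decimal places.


For a quadratic f(x) = ax^2 + bx + c with a > 0, the minimum is at the vertex.
Vertex x-coordinate: x = -b/(2a)
x = -(11) / (2 * 1)
x = -11/2
Substitute back to find the minimum value:
f(-11/2) = 1 * (-11/2)^2 + 11 * (-11/2) + 4
= 121/4 - 121/2 + 4
= -105/4 = -26.25

-26.25


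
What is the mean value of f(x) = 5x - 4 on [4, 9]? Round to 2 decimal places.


Average value = 1/(b-a) * integral from a to b of f(x) dx
First compute the integral of 5x - 4:
F(x) = (5/2)x^2 - 4x
F(9) = 5/2 * 81 - 4 * 9 = 333/2
F(4) = 5/2 * 16 - 4 * 4 = 24
Integral = 333/2 - 24 = 285/2
Average = (285/2) / (9 - 4) = (285/2) / 5
= 57/2 = 28.50

28.50


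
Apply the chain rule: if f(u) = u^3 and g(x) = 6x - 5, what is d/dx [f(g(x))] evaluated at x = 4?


Using the chain rule: (f(g(x)))' = f'(g(x)) * g'(x)
First, find g(4):
g(4) = 6 * 4 - 5 = 19
Next, f'(u) = 3u^2
And g'(x) = 6
So f'(g(4)) * g'(4)
= 3 * 19^2 * 6
= 3 * 361 * 6
= 6498

6498


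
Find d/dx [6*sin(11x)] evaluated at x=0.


Apply the chain rule to differentiate 6*sin(11x):
d/dx [6*sin(11x)]
= 6 * cos(11x) * d/dx(11x)
= 6 * 11 * cos(11x)
= 66 * cos(11x)
Evaluate at x = 0:
= 66 * cos(0)
= 66 * 1
= 66

66


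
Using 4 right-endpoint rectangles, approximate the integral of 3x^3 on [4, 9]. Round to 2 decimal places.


Right Riemann sum uses right endpoints of each subinterval.
Interval: [4, 9], n = 4
dx = (9 - 4) / 4 = 5/4
Right endpoints: [21/4, 13/2, 31/4, 9]
f values: [27783/64, 6591/8, 89373/64, 2187]
Sum = dx * (sum of f values)
= 5/4 * 77463/16
= 387315/64 ≈ 6051.80

6051.80


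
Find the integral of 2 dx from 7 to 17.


The integral of a constant k over [a, b] equals k * (b - a).
integral from 7 to 17 of 2 dx
= 2 * (17 - 7)
= 2 * 10
= 20

20


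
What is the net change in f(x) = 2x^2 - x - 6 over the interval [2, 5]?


Net change = f(b) - f(a)
f(x) = 2x^2 - x - 6
Compute f(5):
f(5) = 2 * 5^2 - 1 * 5 - 6
= 50 - 5 - 6
= 39
Compute f(2):
f(2) = 2 * 2^2 - 1 * 2 - 6
= 8 - 2 - 6
= 0
Net change = 39 - 0 = 39

39


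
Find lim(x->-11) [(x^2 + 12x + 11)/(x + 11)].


Direct substitution gives 0/0, so we factor the numerator.
Factor: (x^2 + 12x + 11) = (x + 11)(x + 1)
Cancel the common factor (x + 11):
(x^2 + 12x + 11)/(x + 11) = (x + 1)
Now substitute x = -11:
= (-11) - (-1) = -10

-10


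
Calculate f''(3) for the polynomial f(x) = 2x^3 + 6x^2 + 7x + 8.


First derivative:
f'(x) = 6x^2 + 12x + 7
Second derivative:
f''(x) = 12x + 12
Substitute x = 3:
f''(3) = 12 * 3 + 12
= 36 + 12
= 48

48


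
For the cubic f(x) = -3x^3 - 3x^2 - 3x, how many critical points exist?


Find where f'(x) = 0:
f(x) = -3x^3 - 3x^2 - 3x
f'(x) = -9x^2 - 6x - 3
This is a quadratic in x. Use the discriminant to count real roots.
Discriminant = (-6)^2 - 4 * (-9) * (-3)
= 36 - 108
= -72
Since discriminant < 0, f'(x) = 0 has no real solutions.
Number of critical points: 0

0


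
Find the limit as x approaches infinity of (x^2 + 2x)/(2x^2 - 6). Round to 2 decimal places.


For limits at infinity with equal-degree polynomials,
we compare leading coefficients.
Numerator leading term: x^2
Denominator leading term: 2x^2
Divide both by x^2:
lim = (1 + 2/x) / (2 - 6/x^2)
As x -> infinity, the 1/x and 1/x^2 terms vanish:
= 1/2 = 0.50

0.50


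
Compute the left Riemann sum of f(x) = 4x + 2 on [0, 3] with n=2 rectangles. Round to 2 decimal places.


Left Riemann sum uses left endpoints of each subinterval.
Interval: [0, 3], n = 2
dx = (3 - 0) / 2 = 3/2
Left endpoints: [0, 3/2]
f values: [2, 8]
Sum = dx * (sum of f values)
= 3/2 * 10
= 15 = 15.00

15.00


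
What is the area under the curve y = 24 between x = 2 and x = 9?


The area under a constant function y = 24 is a rectangle.
Width = 9 - 2 = 7
Height = 24
Area = width * height
= 7 * 24
= 168

168


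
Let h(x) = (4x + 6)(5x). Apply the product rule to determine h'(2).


Let u(x) = 4x + 6 and v(x) = 5x
u'(x) = 4
v'(x) = 5
Product rule: h'(x) = u'(x)*v(x) + u(x)*v'(x)
= 4 * (5x) + (4x + 6) * 5
At x = 2:
u(2) = 4 * 2 + 6 = 14
v(2) = 5 * 2 + 0 = 10
h'(2) = 4 * 10 + 14 * 5
= 40 + 70
= 110

110


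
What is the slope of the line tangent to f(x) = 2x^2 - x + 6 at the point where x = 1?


The slope of the tangent line equals f'(x) at the point.
f(x) = 2x^2 - x + 6
f'(x) = 4x - 1
At x = 1:
f'(1) = 4 * 1 - 1
= 4 - 1
= 3

3


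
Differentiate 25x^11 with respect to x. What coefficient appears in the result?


We apply the power rule: d/dx [ax^n] = a*n * x^(n-1)
d/dx [25x^11]
= 25 * 11 * x^(11-1)
= 275x^10
The coefficient is 275

275


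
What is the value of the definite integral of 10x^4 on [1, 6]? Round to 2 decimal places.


Find the antiderivative of 10x^4:
F(x) = 10/5 * x^5
Apply the Fundamental Theorem of Calculus:
F(6) - F(1)
= 10/5 * 6^5 - 10/5 * 1^5
= 10/5 * (7776 - 1)
= 10/5 * 7775
= 15550 = 15550.00

15550.00


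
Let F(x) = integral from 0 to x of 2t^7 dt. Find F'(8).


By the Fundamental Theorem of Calculus (Part 1):
If F(x) = integral from 0 to x of f(t) dt, then F'(x) = f(x)
Here f(t) = 2t^7
So F'(x) = 2x^7
Evaluate at x = 8:
F'(8) = 2 * 8^7
= 2 * 2097152
= 4194304

4194304


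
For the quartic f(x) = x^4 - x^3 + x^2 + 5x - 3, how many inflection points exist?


Inflection points occur where f''(x) = 0 and concavity changes.
f(x) = x^4 - x^3 + x^2 + 5x - 3
f'(x) = 4x^3 - 3x^2 + 2x + 5
f''(x) = 12x^2 - 6x + 2
This is a quadratic in x. Use the discriminant to count real roots.
Discriminant = (-6)^2 - 4 * 12 * 2
= 36 - 96
= -60
Since discriminant < 0, f''(x) = 0 has no real solutions.
Number of inflection points: 0

0


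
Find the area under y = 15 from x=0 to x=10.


The area under a constant function y = 15 is a rectangle.
Width = 10 - 0 = 10
Height = 15
Area = width * height
= 10 * 15
= 150

150


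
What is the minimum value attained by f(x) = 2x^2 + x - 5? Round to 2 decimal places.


For a quadratic f(x) = ax^2 + bx + c with a > 0, the minimum is at the vertex.
Vertex x-coordinate: x = -b/(2a)
x = -(1) / (2 * 2)
x = -1/4
Substitute back to find the minimum value:
f(-1/4) = 2 * (-1/4)^2 + 1 * (-1/4) - 5
= 1/8 - 1/4 - 5
= -41/8 ≈ -5.13

-5.13


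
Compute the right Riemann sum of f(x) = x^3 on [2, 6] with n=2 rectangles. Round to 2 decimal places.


Right Riemann sum uses right endpoints of each subinterval.
Interval: [2, 6], n = 2
dx = (6 - 2) / 2 = 2
Right endpoints: [4, 6]
f values: [64, 216]
Sum = dx * (sum of f values)
= 2 * 280
= 560 = 560.00

560.00


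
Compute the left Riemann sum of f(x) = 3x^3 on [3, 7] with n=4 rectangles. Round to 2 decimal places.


Left Riemann sum uses left endpoints of each subinterval.
Interval: [3, 7], n = 4
dx = (7 - 3) / 4 = 1
Left endpoints: [3, 4, 5, 6]
f values: [81, 192, 375, 648]
Sum = dx * (sum of f values)
= 1 * 1296
= 1296 = 1296.00

1296.00


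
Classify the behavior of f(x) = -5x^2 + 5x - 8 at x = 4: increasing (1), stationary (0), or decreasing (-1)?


Compute f'(x) to determine behavior:
f'(x) = -10x + 5
f'(4) = -10 * 4 + 5
= -40 + 5
= -35
Since f'(4) < 0, the function is decreasing (-1)

-1


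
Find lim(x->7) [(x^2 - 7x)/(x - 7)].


Direct substitution gives 0/0, so we factor the numerator.
Factor: (x^2 - 7x) = (x - 7)(x)
Cancel the common factor (x - 7):
(x^2 - 7x)/(x - 7) = (x)
Now substitute x = 7:
= (7) - (0) = 7

7


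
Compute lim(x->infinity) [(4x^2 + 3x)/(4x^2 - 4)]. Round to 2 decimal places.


For limits at infinity with equal-degree polynomials,
we compare leading coefficients.
Numerator leading term: 4x^2
Denominator leading term: 4x^2
Divide both by x^2:
lim = (4 + 3/x) / (4 - 4/x^2)
As x -> infinity, the 1/x and 1/x^2 terms vanish:
= 4/4 = 1 = 1.00

1.00


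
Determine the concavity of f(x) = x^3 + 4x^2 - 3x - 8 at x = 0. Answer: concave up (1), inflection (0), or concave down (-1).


Concavity is determined by the sign of f''(x).
f(x) = x^3 + 4x^2 - 3x - 8
f'(x) = 3x^2 + 8x - 3
f''(x) = 6x + 8
f''(0) = 6 * 0 + 8
= 0 + 8
= 8
Since f''(0) > 0, the function is concave up (1)

1


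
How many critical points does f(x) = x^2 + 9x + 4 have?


Find where f'(x) = 0:
f'(x) = 2x + 9
Set f'(x) = 0:
2x + 9 = 0
x = -9 / 2 = -9/2
This is a linear equation in x, so there is exactly one solution.
Number of critical points: 1

1


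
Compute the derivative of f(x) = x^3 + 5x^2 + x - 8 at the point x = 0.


Differentiate f(x) = x^3 + 5x^2 + x - 8 term by term:
f'(x) = 3x^2 + 10x + 1
Substitute x = 0:
f'(0) = 3 * 0^2 + 10 * 0 + 1
= 0 + 0 + 1
= 1

1


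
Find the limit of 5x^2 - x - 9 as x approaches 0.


Since polynomials are continuous, we use direct substitution.
lim(x->0) of 5x^2 - x - 9
= 5 * 0^2 - 1 * 0 - 9
= 0 + 0 - 9
= -9

-9


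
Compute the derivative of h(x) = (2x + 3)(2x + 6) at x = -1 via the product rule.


Let u(x) = 2x + 3 and v(x) = 2x + 6
u'(x) = 2
v'(x) = 2
Product rule: h'(x) = u'(x)*v(x) + u(x)*v'(x)
= 2 * (2x + 6) + (2x + 3) * 2
At x = -1:
u(-1) = 2 * (-1) + 3 = 1
v(-1) = 2 * (-1) + 6 = 4
h'(-1) = 2 * 4 + 1 * 2
= 8 + 2
= 10

10


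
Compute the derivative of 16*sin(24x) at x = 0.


Apply the chain rule to differentiate 16*sin(24x):
d/dx [16*sin(24x)]
= 16 * cos(24x) * d/dx(24x)
= 16 * 24 * cos(24x)
= 384 * cos(24x)
Evaluate at x = 0:
= 384 * cos(0)
= 384 * 1
= 384

384


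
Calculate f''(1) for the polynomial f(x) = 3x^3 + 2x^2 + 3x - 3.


First derivative:
f'(x) = 9x^2 + 4x + 3
Second derivative:
f''(x) = 18x + 4
Substitute x = 1:
f''(1) = 18 * 1 + 4
= 18 + 4
= 22

22


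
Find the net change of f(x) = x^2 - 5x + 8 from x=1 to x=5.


Net change = f(b) - f(a)
f(x) = x^2 - 5x + 8
Compute f(5):
f(5) = 1 * 5^2 - 5 * 5 + 8
= 25 - 25 + 8
= 8
Compute f(1):
f(1) = 1 * 1^2 - 5 * 1 + 8
= 1 - 5 + 8
= 4
Net change = 8 - 4 = 4

4


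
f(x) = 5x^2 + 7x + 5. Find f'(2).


Differentiate term by term using power and sum rules:
f(x) = 5x^2 + 7x + 5
f'(x) = 10x + 7
Substitute x = 2:
f'(2) = 10 * 2 + 7
= 20 + 7
= 27

27


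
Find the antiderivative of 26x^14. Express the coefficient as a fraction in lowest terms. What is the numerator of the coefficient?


Apply the power rule for integration:
integral of ax^n dx = a/(n+1) * x^(n+1) + C
integral of 26x^14 dx
= 26/15 * x^15 + C
The coefficient in lowest terms is 26/15, and its numerator is 26

26


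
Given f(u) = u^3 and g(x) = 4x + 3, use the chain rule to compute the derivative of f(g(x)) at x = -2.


Using the chain rule: (f(g(x)))' = f'(g(x)) * g'(x)
First, find g(-2):
g(-2) = 4 * (-2) + 3 = -5
Next, f'(u) = 3u^2
And g'(x) = 4
So f'(g(-2)) * g'(-2)
= 3 * (-5)^2 * 4
= 3 * 25 * 4
= 300

300


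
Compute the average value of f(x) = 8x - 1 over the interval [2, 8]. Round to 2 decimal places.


Average value = 1/(b-a) * integral from a to b of f(x) dx
First compute the integral of 8x - 1:
F(x) = 4x^2 - x
F(8) = 4 * 64 - 1 * 8 = 248
F(2) = 4 * 4 - 1 * 2 = 14
Integral = 248 - 14 = 234
Average = 234 / (8 - 2) = 234 / 6
= 39 = 39.00

39.00


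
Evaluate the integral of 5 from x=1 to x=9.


The integral of a constant k over [a, b] equals k * (b - a).
integral from 1 to 9 of 5 dx
= 5 * (9 - 1)
= 5 * 8
= 40

40


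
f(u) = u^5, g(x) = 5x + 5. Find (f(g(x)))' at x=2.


Using the chain rule: (f(g(x)))' = f'(g(x)) * g'(x)
First, find g(2):
g(2) = 5 * 2 + 5 = 15
Next, f'(u) = 5u^4
And g'(x) = 5
So f'(g(2)) * g'(2)
= 5 * 15^4 * 5
= 5 * 50625 * 5
= 1265625

1265625


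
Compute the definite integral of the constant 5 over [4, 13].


The integral of a constant k over [a, b] equals k * (b - a).
integral from 4 to 13 of 5 dx
= 5 * (13 - 4)
= 5 * 9
= 45

45


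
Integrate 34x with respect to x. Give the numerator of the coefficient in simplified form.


Apply the power rule for integration:
integral of ax^n dx = a/(n+1) * x^(n+1) + C
integral of 34x dx
= 34/2 * x^2 + C
= 17 * x^2 + C
The coefficient in lowest terms is 17 = 17/1, so its numerator is 17

17


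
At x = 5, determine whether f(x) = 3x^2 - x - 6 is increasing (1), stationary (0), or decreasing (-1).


Compute f'(x) to determine behavior:
f'(x) = 6x - 1
f'(5) = 6 * 5 - 1
= 30 - 1
= 29
Since f'(5) > 0, the function is increasing (1)

1


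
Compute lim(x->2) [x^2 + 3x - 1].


Since polynomials are continuous, we use direct substitution.
lim(x->2) of x^2 + 3x - 1
= 1 * 2^2 + 3 * 2 - 1
= 4 + 6 - 1
= 9

9


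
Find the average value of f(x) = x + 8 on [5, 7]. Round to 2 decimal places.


Average value = 1/(b-a) * integral from a to b of f(x) dx
First compute the integral of x + 8:
F(x) = (1/2)x^2 + 8x
F(7) = 1/2 * 49 + 8 * 7 = 161/2
F(5) = 1/2 * 25 + 8 * 5 = 105/2
Integral = 161/2 - 105/2 = 28
Average = 28 / (7 - 5) = 28 / 2
= 14 = 14.00

14.00


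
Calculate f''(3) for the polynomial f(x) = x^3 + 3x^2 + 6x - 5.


First derivative:
f'(x) = 3x^2 + 6x + 6
Second derivative:
f''(x) = 6x + 6
Substitute x = 3:
f''(3) = 6 * 3 + 6
= 18 + 6
= 24

24


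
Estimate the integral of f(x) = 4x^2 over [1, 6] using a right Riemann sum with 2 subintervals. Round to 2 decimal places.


Right Riemann sum uses right endpoints of each subinterval.
Interval: [1, 6], n = 2
dx = (6 - 1) / 2 = 5/2
Right endpoints: [7/2, 6]
f values: [49, 144]
Sum = dx * (sum of f values)
= 5/2 * 193
= 965/2 = 482.50

482.50


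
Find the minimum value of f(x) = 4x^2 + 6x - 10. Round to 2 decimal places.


For a quadratic f(x) = ax^2 + bx + c with a > 0, the minimum is at the vertex.
Vertex x-coordinate: x = -b/(2a)
x = -(6) / (2 * 4)
x = -6/8 = -3/4
Substitute back to find the minimum value:
f(-3/4) = 4 * (-3/4)^2 + 6 * (-3/4) - 10
= 9/4 - 9/2 - 10
= -49/4 = -12.25

-12.25


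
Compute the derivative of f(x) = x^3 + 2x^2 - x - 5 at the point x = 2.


Differentiate f(x) = x^3 + 2x^2 - x - 5 term by term:
f'(x) = 3x^2 + 4x - 1
Substitute x = 2:
f'(2) = 3 * 2^2 + 4 * 2 - 1
= 12 + 8 - 1
= 19

19


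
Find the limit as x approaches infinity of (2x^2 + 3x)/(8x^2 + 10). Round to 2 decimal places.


For limits at infinity with equal-degree polynomials,
we compare leading coefficients.
Numerator leading term: 2x^2
Denominator leading term: 8x^2
Divide both by x^2:
lim = (2 + 3/x) / (8 + 10/x^2)
As x -> infinity, the 1/x and 1/x^2 terms vanish:
= 2/8 = 1/4 = 0.25

0.25


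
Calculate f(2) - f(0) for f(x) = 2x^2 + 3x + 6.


Net change = f(b) - f(a)
f(x) = 2x^2 + 3x + 6
Compute f(2):
f(2) = 2 * 2^2 + 3 * 2 + 6
= 8 + 6 + 6
= 20
Compute f(0):
f(0) = 2 * 0^2 + 3 * 0 + 6
= 0 + 0 + 6
= 6
Net change = 20 - 6 = 14

14


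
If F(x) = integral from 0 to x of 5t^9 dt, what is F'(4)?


By the Fundamental Theorem of Calculus (Part 1):
If F(x) = integral from 0 to x of f(t) dt, then F'(x) = f(x)
Here f(t) = 5t^9
So F'(x) = 5x^9
Evaluate at x = 4:
F'(4) = 5 * 4^9
= 5 * 262144
= 1310720

1310720


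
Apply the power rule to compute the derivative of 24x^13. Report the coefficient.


We apply the power rule: d/dx [ax^n] = a*n * x^(n-1)
d/dx [24x^13]
= 24 * 13 * x^(13-1)
= 312x^12
The coefficient is 312

312


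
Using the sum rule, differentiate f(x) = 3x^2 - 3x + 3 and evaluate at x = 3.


Differentiate term by term using power and sum rules:
f(x) = 3x^2 - 3x + 3
f'(x) = 6x - 3
Substitute x = 3:
f'(3) = 6 * 3 - 3
= 18 - 3
= 15

15


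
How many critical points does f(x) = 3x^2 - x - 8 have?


Find where f'(x) = 0:
f'(x) = 6x - 1
Set f'(x) = 0:
6x - 1 = 0
x = 1 / 6 = 1/6
This is a linear equation in x, so there is exactly one solution.
Number of critical points: 1

1


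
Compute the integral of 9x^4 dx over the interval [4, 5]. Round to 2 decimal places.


Find the antiderivative of 9x^4:
F(x) = 9/5 * x^5
Apply the Fundamental Theorem of Calculus:
F(5) - F(4)
= 9/5 * 5^5 - 9/5 * 4^5
= 9/5 * (3125 - 1024)
= 9/5 * 2101
= 18909/5 = 3781.80

3781.80


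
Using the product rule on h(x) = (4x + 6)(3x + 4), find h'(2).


Let u(x) = 4x + 6 and v(x) = 3x + 4
u'(x) = 4
v'(x) = 3
Product rule: h'(x) = u'(x)*v(x) + u(x)*v'(x)
= 4 * (3x + 4) + (4x + 6) * 3
At x = 2:
u(2) = 4 * 2 + 6 = 14
v(2) = 3 * 2 + 4 = 10
h'(2) = 4 * 10 + 14 * 3
= 40 + 42
= 82

82


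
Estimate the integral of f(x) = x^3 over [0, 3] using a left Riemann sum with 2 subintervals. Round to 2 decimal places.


Left Riemann sum uses left endpoints of each subinterval.
Interval: [0, 3], n = 2
dx = (3 - 0) / 2 = 3/2
Left endpoints: [0, 3/2]
f values: [0, 27/8]
Sum = dx * (sum of f values)
= 3/2 * 27/8
= 81/16 ≈ 5.06

5.06


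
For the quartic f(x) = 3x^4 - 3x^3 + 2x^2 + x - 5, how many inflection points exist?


Inflection points occur where f''(x) = 0 and concavity changes.
f(x) = 3x^4 - 3x^3 + 2x^2 + x - 5
f'(x) = 12x^3 - 9x^2 + 4x + 1
f''(x) = 36x^2 - 18x + 4
This is a quadratic in x. Use the discriminant to count real roots.
Discriminant = (-18)^2 - 4 * 36 * 4
= 324 - 576
= -252
Since discriminant < 0, f''(x) = 0 has no real solutions.
Number of inflection points: 0

0


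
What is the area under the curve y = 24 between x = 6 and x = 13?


The area under a constant function y = 24 is a rectangle.
Width = 13 - 6 = 7
Height = 24
Area = width * height
= 7 * 24
= 168

168


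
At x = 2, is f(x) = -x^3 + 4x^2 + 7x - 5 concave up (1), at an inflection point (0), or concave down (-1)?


Concavity is determined by the sign of f''(x).
f(x) = -x^3 + 4x^2 + 7x - 5
f'(x) = -3x^2 + 8x + 7
f''(x) = -6x + 8
f''(2) = -6 * 2 + 8
= -12 + 8
= -4
Since f''(2) < 0, the function is concave down (-1)

-1


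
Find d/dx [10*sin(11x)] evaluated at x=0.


Apply the chain rule to differentiate 10*sin(11x):
d/dx [10*sin(11x)]
= 10 * cos(11x) * d/dx(11x)
= 10 * 11 * cos(11x)
= 110 * cos(11x)
Evaluate at x = 0:
= 110 * cos(0)
= 110 * 1
= 110

110


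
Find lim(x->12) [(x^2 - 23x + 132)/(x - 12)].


Direct substitution gives 0/0, so we factor the numerator.
Factor: (x^2 - 23x + 132) = (x - 12)(x - 11)
Cancel the common factor (x - 12):
(x^2 - 23x + 132)/(x - 12) = (x - 11)
Now substitute x = 12:
= (12) - (11) = 1

1


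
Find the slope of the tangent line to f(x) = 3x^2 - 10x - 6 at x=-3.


The slope of the tangent line equals f'(x) at the point.
f(x) = 3x^2 - 10x - 6
f'(x) = 6x - 10
At x = -3:
f'(-3) = 6 * (-3) - 10
= -18 - 10
= -28

-28


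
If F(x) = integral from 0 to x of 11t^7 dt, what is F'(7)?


By the Fundamental Theorem of Calculus (Part 1):
If F(x) = integral from 0 to x of f(t) dt, then F'(x) = f(x)
Here f(t) = 11t^7
So F'(x) = 11x^7
Evaluate at x = 7:
F'(7) = 11 * 7^7
= 11 * 823543
= 9058973

9058973


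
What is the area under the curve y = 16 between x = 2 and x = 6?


The area under a constant function y = 16 is a rectangle.
Width = 6 - 2 = 4
Height = 16
Area = width * height
= 4 * 16
= 64

64


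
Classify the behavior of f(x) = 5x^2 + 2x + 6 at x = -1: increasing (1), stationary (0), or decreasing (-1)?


Compute f'(x) to determine behavior:
f'(x) = 10x + 2
f'(-1) = 10 * (-1) + 2
= -10 + 2
= -8
Since f'(-1) < 0, the function is decreasing (-1)

-1


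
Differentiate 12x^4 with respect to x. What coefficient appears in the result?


We apply the power rule: d/dx [ax^n] = a*n * x^(n-1)
d/dx [12x^4]
= 12 * 4 * x^(4-1)
= 48x^3
The coefficient is 48

48


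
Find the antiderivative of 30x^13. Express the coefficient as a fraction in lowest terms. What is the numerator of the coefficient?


Apply the power rule for integration:
integral of ax^n dx = a/(n+1) * x^(n+1) + C
integral of 30x^13 dx
= 30/14 * x^14 + C
= 15/7 * x^14 + C
The coefficient in lowest terms is 15/7, and its numerator is 15

15


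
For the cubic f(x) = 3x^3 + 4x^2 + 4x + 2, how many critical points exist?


Find where f'(x) = 0:
f(x) = 3x^3 + 4x^2 + 4x + 2
f'(x) = 9x^2 + 8x + 4
This is a quadratic in x. Use the discriminant to count real roots.
Discriminant = (8)^2 - 4 * 9 * 4
= 64 - 144
= -80
Since discriminant < 0, f'(x) = 0 has no real solutions.
Number of critical points: 0

0


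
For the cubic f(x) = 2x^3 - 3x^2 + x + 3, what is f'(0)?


Differentiate f(x) = 2x^3 - 3x^2 + x + 3 term by term:
f'(x) = 6x^2 - 6x + 1
Substitute x = 0:
f'(0) = 6 * 0^2 - 6 * 0 + 1
= 0 + 0 + 1
= 1

1


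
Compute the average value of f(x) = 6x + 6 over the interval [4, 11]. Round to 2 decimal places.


Average value = 1/(b-a) * integral from a to b of f(x) dx
First compute the integral of 6x + 6:
F(x) = 3x^2 + 6x
F(11) = 3 * 121 + 6 * 11 = 429
F(4) = 3 * 16 + 6 * 4 = 72
Integral = 429 - 72 = 357
Average = 357 / (11 - 4) = 357 / 7
= 51 = 51.00

51.00


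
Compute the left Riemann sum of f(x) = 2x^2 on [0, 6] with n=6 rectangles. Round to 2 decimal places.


Left Riemann sum uses left endpoints of each subinterval.
Interval: [0, 6], n = 6
dx = (6 - 0) / 6 = 1
Left endpoints: [0, 1, 2, 3, 4, 5]
f values: [0, 2, 8, 18, 32, 50]
Sum = dx * (sum of f values)
= 1 * 110
= 110 = 110.00

110.00


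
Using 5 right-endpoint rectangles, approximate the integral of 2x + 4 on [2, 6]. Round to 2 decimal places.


Right Riemann sum uses right endpoints of each subinterval.
Interval: [2, 6], n = 5
dx = (6 - 2) / 5 = 4/5
Right endpoints: [14/5, 18/5, 22/5, 26/5, 6]
f values: [48/5, 56/5, 64/5, 72/5, 16]
Sum = dx * (sum of f values)
= 4/5 * 64
= 256/5 = 51.20

51.20


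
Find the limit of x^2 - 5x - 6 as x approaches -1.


Since polynomials are continuous, we use direct substitution.
lim(x->-1) of x^2 - 5x - 6
= 1 * (-1)^2 - 5 * (-1) - 6
= 1 + 5 - 6
= 0

0


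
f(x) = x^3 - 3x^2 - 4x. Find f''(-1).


First derivative:
f'(x) = 3x^2 - 6x - 4
Second derivative:
f''(x) = 6x - 6
Substitute x = -1:
f''(-1) = 6 * (-1) - 6
= -6 - 6
= -12

-12


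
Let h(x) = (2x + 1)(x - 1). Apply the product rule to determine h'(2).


Let u(x) = 2x + 1 and v(x) = x - 1
u'(x) = 2
v'(x) = 1
Product rule: h'(x) = u'(x)*v(x) + u(x)*v'(x)
= 2 * (x - 1) + (2x + 1) * 1
At x = 2:
u(2) = 2 * 2 + 1 = 5
v(2) = 1 * 2 - 1 = 1
h'(2) = 2 * 1 + 5 * 1
= 2 + 5
= 7

7


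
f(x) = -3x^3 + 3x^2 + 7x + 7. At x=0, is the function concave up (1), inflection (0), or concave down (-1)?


Concavity is determined by the sign of f''(x).
f(x) = -3x^3 + 3x^2 + 7x + 7
f'(x) = -9x^2 + 6x + 7
f''(x) = -18x + 6
f''(0) = -18 * 0 + 6
= 0 + 6
= 6
Since f''(0) > 0, the function is concave up (1)

1


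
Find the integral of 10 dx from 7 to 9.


The integral of a constant k over [a, b] equals k * (b - a).
integral from 7 to 9 of 10 dx
= 10 * (9 - 7)
= 10 * 2
= 20

20


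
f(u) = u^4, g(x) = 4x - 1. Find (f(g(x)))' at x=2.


Using the chain rule: (f(g(x)))' = f'(g(x)) * g'(x)
First, find g(2):
g(2) = 4 * 2 - 1 = 7
Next, f'(u) = 4u^3
And g'(x) = 4
So f'(g(2)) * g'(2)
= 4 * 7^3 * 4
= 4 * 343 * 4
= 5488

5488


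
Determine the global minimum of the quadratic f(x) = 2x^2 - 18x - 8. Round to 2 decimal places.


For a quadratic f(x) = ax^2 + bx + c with a > 0, the minimum is at the vertex.
Vertex x-coordinate: x = -b/(2a)
x = -(-18) / (2 * 2)
x = 18/4 = 9/2
Substitute back to find the minimum value:
f(9/2) = 2 * (9/2)^2 - 18 * (9/2) - 8
= 81/2 - 81 - 8
= -97/2 = -48.50

-48.50


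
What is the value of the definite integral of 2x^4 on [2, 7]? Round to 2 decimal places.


Find the antiderivative of 2x^4:
F(x) = 2/5 * x^5
Apply the Fundamental Theorem of Calculus:
F(7) - F(2)
= 2/5 * 7^5 - 2/5 * 2^5
= 2/5 * (16807 - 32)
= 2/5 * 16775
= 6710 = 6710.00

6710.00


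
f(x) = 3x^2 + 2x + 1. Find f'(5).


Differentiate term by term using power and sum rules:
f(x) = 3x^2 + 2x + 1
f'(x) = 6x + 2
Substitute x = 5:
f'(5) = 6 * 5 + 2
= 30 + 2
= 32

32


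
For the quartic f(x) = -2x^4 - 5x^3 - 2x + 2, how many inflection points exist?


Inflection points occur where f''(x) = 0 and concavity changes.
f(x) = -2x^4 - 5x^3 - 2x + 2
f'(x) = -8x^3 - 15x^2 - 2
f''(x) = -24x^2 - 30x
This is a quadratic in x. Use the discriminant to count real roots.
Discriminant = (-30)^2 - 4 * (-24) * 0
= 900 - 0
= 900
Since discriminant > 0, f''(x) = 0 has 2 distinct real solutions.
A quadratic with two distinct real roots changes sign at each root, so concavity changes at both.
Number of inflection points: 2

2


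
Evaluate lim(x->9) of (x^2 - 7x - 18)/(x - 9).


Direct substitution gives 0/0, so we factor the numerator.
Factor: (x^2 - 7x - 18) = (x - 9)(x + 2)
Cancel the common factor (x - 9):
(x^2 - 7x - 18)/(x - 9) = (x + 2)
Now substitute x = 9:
= (9) - (-2) = 11

11


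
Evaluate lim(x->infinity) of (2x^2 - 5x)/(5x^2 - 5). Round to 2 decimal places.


For limits at infinity with equal-degree polynomials,
we compare leading coefficients.
Numerator leading term: 2x^2
Denominator leading term: 5x^2
Divide both by x^2:
lim = (2 - 5/x) / (5 - 5/x^2)
As x -> infinity, the 1/x and 1/x^2 terms vanish:
= 2/5 = 0.40

0.40


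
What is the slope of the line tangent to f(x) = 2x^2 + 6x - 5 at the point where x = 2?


The slope of the tangent line equals f'(x) at the point.
f(x) = 2x^2 + 6x - 5
f'(x) = 4x + 6
At x = 2:
f'(2) = 4 * 2 + 6
= 8 + 6
= 14

14


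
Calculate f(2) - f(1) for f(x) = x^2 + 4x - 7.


Net change = f(b) - f(a)
f(x) = x^2 + 4x - 7
Compute f(2):
f(2) = 1 * 2^2 + 4 * 2 - 7
= 4 + 8 - 7
= 5
Compute f(1):
f(1) = 1 * 1^2 + 4 * 1 - 7
= 1 + 4 - 7
= -2
Net change = 5 - (-2) = 7

7


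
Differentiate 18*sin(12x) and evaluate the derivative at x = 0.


Apply the chain rule to differentiate 18*sin(12x):
d/dx [18*sin(12x)]
= 18 * cos(12x) * d/dx(12x)
= 18 * 12 * cos(12x)
= 216 * cos(12x)
Evaluate at x = 0:
= 216 * cos(0)
= 216 * 1
= 216

216


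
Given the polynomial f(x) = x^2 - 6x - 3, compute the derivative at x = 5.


Differentiate term by term using power and sum rules:
f(x) = x^2 - 6x - 3
f'(x) = 2x - 6
Substitute x = 5:
f'(5) = 2 * 5 - 6
= 10 - 6
= 4

4


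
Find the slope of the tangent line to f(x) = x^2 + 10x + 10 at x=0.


The slope of the tangent line equals f'(x) at the point.
f(x) = x^2 + 10x + 10
f'(x) = 2x + 10
At x = 0:
f'(0) = 2 * 0 + 10
= 0 + 10
= 10

10


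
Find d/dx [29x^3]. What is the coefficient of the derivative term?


We apply the power rule: d/dx [ax^n] = a*n * x^(n-1)
d/dx [29x^3]
= 29 * 3 * x^(3-1)
= 87x^2
The coefficient is 87

87


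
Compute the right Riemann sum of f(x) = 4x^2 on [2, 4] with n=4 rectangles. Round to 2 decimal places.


Right Riemann sum uses right endpoints of each subinterval.
Interval: [2, 4], n = 4
dx = (4 - 2) / 4 = 1/2
Right endpoints: [5/2, 3, 7/2, 4]
f values: [25, 36, 49, 64]
Sum = dx * (sum of f values)
= 1/2 * 174
= 87 = 87.00

87.00


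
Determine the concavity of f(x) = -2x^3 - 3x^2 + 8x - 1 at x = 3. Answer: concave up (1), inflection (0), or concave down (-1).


Concavity is determined by the sign of f''(x).
f(x) = -2x^3 - 3x^2 + 8x - 1
f'(x) = -6x^2 - 6x + 8
f''(x) = -12x - 6
f''(3) = -12 * 3 - 6
= -36 - 6
= -42
Since f''(3) < 0, the function is concave down (-1)

-1


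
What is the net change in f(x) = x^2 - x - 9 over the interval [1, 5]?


Net change = f(b) - f(a)
f(x) = x^2 - x - 9
Compute f(5):
f(5) = 1 * 5^2 - 1 * 5 - 9
= 25 - 5 - 9
= 11
Compute f(1):
f(1) = 1 * 1^2 - 1 * 1 - 9
= 1 - 1 - 9
= -9
Net change = 11 - (-9) = 20

20


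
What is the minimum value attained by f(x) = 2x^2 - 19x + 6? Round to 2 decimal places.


For a quadratic f(x) = ax^2 + bx + c with a > 0, the minimum is at the vertex.
Vertex x-coordinate: x = -b/(2a)
x = -(-19) / (2 * 2)
x = 19/4
Substitute back to find the minimum value:
f(19/4) = 2 * (19/4)^2 - 19 * (19/4) + 6
= 361/8 - 361/4 + 6
= -313/8 ≈ -39.13

-39.13


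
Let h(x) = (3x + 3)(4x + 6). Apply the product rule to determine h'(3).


Let u(x) = 3x + 3 and v(x) = 4x + 6
u'(x) = 3
v'(x) = 4
Product rule: h'(x) = u'(x)*v(x) + u(x)*v'(x)
= 3 * (4x + 6) + (3x + 3) * 4
At x = 3:
u(3) = 3 * 3 + 3 = 12
v(3) = 4 * 3 + 6 = 18
h'(3) = 3 * 18 + 12 * 4
= 54 + 48
= 102

102


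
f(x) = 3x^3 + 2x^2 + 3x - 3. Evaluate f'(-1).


Differentiate f(x) = 3x^3 + 2x^2 + 3x - 3 term by term:
f'(x) = 9x^2 + 4x + 3
Substitute x = -1:
f'(-1) = 9 * (-1)^2 + 4 * (-1) + 3
= 9 - 4 + 3
= 8

8


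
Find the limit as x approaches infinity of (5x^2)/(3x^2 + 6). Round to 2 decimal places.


For limits at infinity with equal-degree polynomials,
we compare leading coefficients.
Numerator leading term: 5x^2
Denominator leading term: 3x^2
Divide both by x^2:
lim = (5) / (3 + 6/x^2)
As x -> infinity, the 1/x and 1/x^2 terms vanish:
= 5/3 ≈ 1.67

1.67


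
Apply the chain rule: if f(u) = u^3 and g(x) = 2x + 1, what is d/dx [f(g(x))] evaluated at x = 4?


Using the chain rule: (f(g(x)))' = f'(g(x)) * g'(x)
First, find g(4):
g(4) = 2 * 4 + 1 = 9
Next, f'(u) = 3u^2
And g'(x) = 2
So f'(g(4)) * g'(4)
= 3 * 9^2 * 2
= 3 * 81 * 2
= 486

486


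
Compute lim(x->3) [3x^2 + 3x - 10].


Since polynomials are continuous, we use direct substitution.
lim(x->3) of 3x^2 + 3x - 10
= 3 * 3^2 + 3 * 3 - 10
= 27 + 9 - 10
= 26

26


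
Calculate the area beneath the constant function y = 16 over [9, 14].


The area under a constant function y = 16 is a rectangle.
Width = 14 - 9 = 5
Height = 16
Area = width * height
= 5 * 16
= 80

80


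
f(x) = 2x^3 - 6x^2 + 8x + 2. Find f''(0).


First derivative:
f'(x) = 6x^2 - 12x + 8
Second derivative:
f''(x) = 12x - 12
Substitute x = 0:
f''(0) = 12 * 0 - 12
= 0 - 12
= -12

-12


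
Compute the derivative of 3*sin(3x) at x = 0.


Apply the chain rule to differentiate 3*sin(3x):
d/dx [3*sin(3x)]
= 3 * cos(3x) * d/dx(3x)
= 3 * 3 * cos(3x)
= 9 * cos(3x)
Evaluate at x = 0:
= 9 * cos(0)
= 9 * 1
= 9

9


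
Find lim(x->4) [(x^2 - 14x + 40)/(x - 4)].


Direct substitution gives 0/0, so we factor the numerator.
Factor: (x^2 - 14x + 40) = (x - 4)(x - 10)
Cancel the common factor (x - 4):
(x^2 - 14x + 40)/(x - 4) = (x - 10)
Now substitute x = 4:
= (4) - (10) = -6

-6


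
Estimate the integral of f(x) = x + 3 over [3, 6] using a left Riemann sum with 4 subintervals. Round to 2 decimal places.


Left Riemann sum uses left endpoints of each subinterval.
Interval: [3, 6], n = 4
dx = (6 - 3) / 4 = 3/4
Left endpoints: [3, 15/4, 9/2, 21/4]
f values: [6, 27/4, 15/2, 33/4]
Sum = dx * (sum of f values)
= 3/4 * 57/2
= 171/8 ≈ 21.38

21.38


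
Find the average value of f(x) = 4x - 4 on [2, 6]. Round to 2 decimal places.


Average value = 1/(b-a) * integral from a to b of f(x) dx
First compute the integral of 4x - 4:
F(x) = 2x^2 - 4x
F(6) = 2 * 36 - 4 * 6 = 48
F(2) = 2 * 4 - 4 * 2 = 0
Integral = 48 - 0 = 48
Average = 48 / (6 - 2) = 48 / 4
= 12 = 12.00

12.00


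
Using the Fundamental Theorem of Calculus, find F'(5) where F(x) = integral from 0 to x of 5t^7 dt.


By the Fundamental Theorem of Calculus (Part 1):
If F(x) = integral from 0 to x of f(t) dt, then F'(x) = f(x)
Here f(t) = 5t^7
So F'(x) = 5x^7
Evaluate at x = 5:
F'(5) = 5 * 5^7
= 5 * 78125
= 390625

390625


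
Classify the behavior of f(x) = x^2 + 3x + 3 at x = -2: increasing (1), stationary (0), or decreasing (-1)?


Compute f'(x) to determine behavior:
f'(x) = 2x + 3
f'(-2) = 2 * (-2) + 3
= -4 + 3
= -1
Since f'(-2) < 0, the function is decreasing (-1)

-1


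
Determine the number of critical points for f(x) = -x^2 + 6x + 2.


Find where f'(x) = 0:
f'(x) = -2x + 6
Set f'(x) = 0:
-2x + 6 = 0
x = -6 / (-2) = 3
This is a linear equation in x, so there is exactly one solution.
Number of critical points: 1

1


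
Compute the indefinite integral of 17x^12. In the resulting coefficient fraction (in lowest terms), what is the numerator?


Apply the power rule for integration:
integral of ax^n dx = a/(n+1) * x^(n+1) + C
integral of 17x^12 dx
= 17/13 * x^13 + C
The coefficient in lowest terms is 17/13, and its numerator is 17

17


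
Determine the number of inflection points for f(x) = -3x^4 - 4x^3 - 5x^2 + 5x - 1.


Inflection points occur where f''(x) = 0 and concavity changes.
f(x) = -3x^4 - 4x^3 - 5x^2 + 5x - 1
f'(x) = -12x^3 - 12x^2 - 10x + 5
f''(x) = -36x^2 - 24x - 10
This is a quadratic in x. Use the discriminant to count real roots.
Discriminant = (-24)^2 - 4 * (-36) * (-10)
= 576 - 1440
= -864
Since discriminant < 0, f''(x) = 0 has no real solutions.
Number of inflection points: 0

0


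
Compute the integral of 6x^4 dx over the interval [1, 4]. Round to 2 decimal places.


Find the antiderivative of 6x^4:
F(x) = 6/5 * x^5
Apply the Fundamental Theorem of Calculus:
F(4) - F(1)
= 6/5 * 4^5 - 6/5 * 1^5
= 6/5 * (1024 - 1)
= 6/5 * 1023
= 6138/5 = 1227.60

1227.60


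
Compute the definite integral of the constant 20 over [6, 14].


The integral of a constant k over [a, b] equals k * (b - a).
integral from 6 to 14 of 20 dx
= 20 * (14 - 6)
= 20 * 8
= 160

160


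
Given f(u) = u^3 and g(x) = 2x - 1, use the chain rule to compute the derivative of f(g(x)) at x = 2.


Using the chain rule: (f(g(x)))' = f'(g(x)) * g'(x)
First, find g(2):
g(2) = 2 * 2 - 1 = 3
Next, f'(u) = 3u^2
And g'(x) = 2
So f'(g(2)) * g'(2)
= 3 * 3^2 * 2
= 3 * 9 * 2
= 54

54


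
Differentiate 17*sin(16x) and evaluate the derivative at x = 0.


Apply the chain rule to differentiate 17*sin(16x):
d/dx [17*sin(16x)]
= 17 * cos(16x) * d/dx(16x)
= 17 * 16 * cos(16x)
= 272 * cos(16x)
Evaluate at x = 0:
= 272 * cos(0)
= 272 * 1
= 272

272


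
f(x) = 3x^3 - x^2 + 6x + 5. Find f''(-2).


First derivative:
f'(x) = 9x^2 - 2x + 6
Second derivative:
f''(x) = 18x - 2
Substitute x = -2:
f''(-2) = 18 * (-2) - 2
= -36 - 2
= -38

-38


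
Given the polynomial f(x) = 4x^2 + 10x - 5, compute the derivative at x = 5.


Differentiate term by term using power and sum rules:
f(x) = 4x^2 + 10x - 5
f'(x) = 8x + 10
Substitute x = 5:
f'(5) = 8 * 5 + 10
= 40 + 10
= 50

50


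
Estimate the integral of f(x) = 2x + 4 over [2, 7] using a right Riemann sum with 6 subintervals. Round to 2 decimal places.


Right Riemann sum uses right endpoints of each subinterval.
Interval: [2, 7], n = 6
dx = (7 - 2) / 6 = 5/6
Right endpoints: [17/6, 11/3, 9/2, 16/3, 37/6, 7]
f values: [29/3, 34/3, 13, 44/3, 49/3, 18]
Sum = dx * (sum of f values)
= 5/6 * 83
= 415/6 ≈ 69.17

69.17


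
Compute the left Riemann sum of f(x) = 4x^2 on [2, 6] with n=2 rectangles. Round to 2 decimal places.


Left Riemann sum uses left endpoints of each subinterval.
Interval: [2, 6], n = 2
dx = (6 - 2) / 2 = 2
Left endpoints: [2, 4]
f values: [16, 64]
Sum = dx * (sum of f values)
= 2 * 80
= 160 = 160.00

160.00


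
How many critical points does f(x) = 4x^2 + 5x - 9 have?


Find where f'(x) = 0:
f'(x) = 8x + 5
Set f'(x) = 0:
8x + 5 = 0
x = -5 / 8 = -5/8
This is a linear equation in x, so there is exactly one solution.
Number of critical points: 1

1


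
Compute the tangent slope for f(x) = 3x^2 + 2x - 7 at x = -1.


The slope of the tangent line equals f'(x) at the point.
f(x) = 3x^2 + 2x - 7
f'(x) = 6x + 2
At x = -1:
f'(-1) = 6 * (-1) + 2
= -6 + 2
= -4

-4


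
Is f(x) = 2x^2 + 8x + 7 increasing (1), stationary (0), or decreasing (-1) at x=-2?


Compute f'(x) to determine behavior:
f'(x) = 4x + 8
f'(-2) = 4 * (-2) + 8
= -8 + 8
= 0
Since f'(-2) = 0, the function is stationary (0)

0


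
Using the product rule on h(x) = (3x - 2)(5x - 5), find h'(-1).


Let u(x) = 3x - 2 and v(x) = 5x - 5
u'(x) = 3
v'(x) = 5
Product rule: h'(x) = u'(x)*v(x) + u(x)*v'(x)
= 3 * (5x - 5) + (3x - 2) * 5
At x = -1:
u(-1) = 3 * (-1) - 2 = -5
v(-1) = 5 * (-1) - 5 = -10
h'(-1) = 3 * (-10) + (-5) * 5
= -30 - 25
= -55

-55


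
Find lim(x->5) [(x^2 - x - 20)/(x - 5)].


Direct substitution gives 0/0, so we factor the numerator.
Factor: (x^2 - x - 20) = (x - 5)(x + 4)
Cancel the common factor (x - 5):
(x^2 - x - 20)/(x - 5) = (x + 4)
Now substitute x = 5:
= (5) - (-4) = 9

9


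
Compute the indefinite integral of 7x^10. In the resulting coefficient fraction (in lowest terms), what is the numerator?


Apply the power rule for integration:
integral of ax^n dx = a/(n+1) * x^(n+1) + C
integral of 7x^10 dx
= 7/11 * x^11 + C
The coefficient in lowest terms is 7/11, and its numerator is 7

7
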